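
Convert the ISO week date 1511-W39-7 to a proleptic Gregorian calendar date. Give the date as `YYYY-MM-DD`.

ISO week 1 of 1511 is the week containing the first Thursday of 1511.
Week 39, day 7 (Sunday) lands on 1511-10-01.

1511-10-01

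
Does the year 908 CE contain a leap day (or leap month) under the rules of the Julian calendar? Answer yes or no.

yes

908 mod 4 = 0, so it is a leap year in the Julian calendar.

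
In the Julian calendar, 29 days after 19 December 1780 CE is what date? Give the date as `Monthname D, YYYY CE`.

The starting date is JDN 2371556; 2371556 + 29 = 2371585.
JDN 2371585 corresponds to January 17, 1781 CE.

January 17, 1781 CE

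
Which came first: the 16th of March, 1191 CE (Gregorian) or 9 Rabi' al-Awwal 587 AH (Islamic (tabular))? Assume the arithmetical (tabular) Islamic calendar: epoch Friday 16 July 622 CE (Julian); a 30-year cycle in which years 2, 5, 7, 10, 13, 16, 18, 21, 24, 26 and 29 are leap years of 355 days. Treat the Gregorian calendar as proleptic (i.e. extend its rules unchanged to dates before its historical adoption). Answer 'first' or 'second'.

first

The two dates have Julian Day Numbers 2156138 and 2156166 respectively.
Since 2156138 < 2156166, the first date comes first.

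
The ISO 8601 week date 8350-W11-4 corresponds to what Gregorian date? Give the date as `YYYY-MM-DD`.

ISO week 1 of 8350 is the week containing the first Thursday of 8350.
Week 11, day 4 (Thursday) lands on 8350-03-16.

8350-03-16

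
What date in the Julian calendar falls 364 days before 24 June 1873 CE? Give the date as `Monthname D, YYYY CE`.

The starting date is JDN 2405346; 2405346 − 364 = 2404982.
JDN 2404982 corresponds to June 25, 1872 CE.

June 25, 1872 CE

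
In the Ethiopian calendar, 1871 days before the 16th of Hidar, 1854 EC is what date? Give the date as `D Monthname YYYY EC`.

1 Tikimt 1849 EC

JDN of the 16th of Hidar, 1854 EC = 2401104.
2401104 − 1871 = 2399233.
JDN 2399233 in the Ethiopian calendar is 1 Tikimt 1849 EC.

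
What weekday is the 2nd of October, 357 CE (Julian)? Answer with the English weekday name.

This is JDN 1851727 (3 October 357 Gregorian).
JDN 1851727 mod 7 = 3, and JDN 0 was a Monday, so this is a Thursday.

Thursday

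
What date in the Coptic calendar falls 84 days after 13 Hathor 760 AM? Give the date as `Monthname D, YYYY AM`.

Meshir 7, 760 AM

JDN of 13 Hathor 760 AM = 2102327.
2102327 + 84 = 2102411.
JDN 2102411 in the Coptic calendar is Meshir 7, 760 AM.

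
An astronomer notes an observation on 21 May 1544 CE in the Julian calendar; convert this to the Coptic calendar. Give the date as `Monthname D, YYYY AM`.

Pashons 26, 1260 AM

Both dates share Julian Day Number 2285145; in the Coptic calendar that is 26 Pashons 1260 AM.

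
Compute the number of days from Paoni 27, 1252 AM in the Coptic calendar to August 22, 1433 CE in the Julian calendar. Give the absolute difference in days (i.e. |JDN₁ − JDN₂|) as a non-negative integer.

First date → JDN 2282254; second date → JDN 2244695.
The interval is |2282254 − 2244695| = 37559 days.

37559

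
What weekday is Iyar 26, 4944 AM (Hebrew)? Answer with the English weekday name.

This is JDN 2153643 (16 May 1184 Gregorian).
2153643 ≡ 2 (mod 7); counting from Monday = 0 gives Wednesday.

Wednesday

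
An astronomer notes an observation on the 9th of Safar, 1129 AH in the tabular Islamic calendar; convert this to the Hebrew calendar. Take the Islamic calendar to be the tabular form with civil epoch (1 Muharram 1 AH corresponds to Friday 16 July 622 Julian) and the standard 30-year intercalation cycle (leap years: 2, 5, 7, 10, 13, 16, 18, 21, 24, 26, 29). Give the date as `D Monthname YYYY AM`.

11 Shevat 5477 AM

Both dates share Julian Day Number 2348204; in the Hebrew calendar that is 11 Shevat 5477 AM.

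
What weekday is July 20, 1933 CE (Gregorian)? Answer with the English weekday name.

Thursday

JDN 2427274 mod 7 = 3, and JDN 0 was a Monday, so this is a Thursday.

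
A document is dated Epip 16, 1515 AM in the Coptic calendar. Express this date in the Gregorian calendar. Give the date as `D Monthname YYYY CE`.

Both dates share Julian Day Number 2378333; in the Gregorian calendar that is 21 July 1799 CE.

21 July 1799 CE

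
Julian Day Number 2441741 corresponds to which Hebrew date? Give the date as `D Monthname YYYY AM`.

JDN 2441741 is 27 February 1973 in the Gregorian calendar.
In the Hebrew calendar that day is 25 Adar I 5733 AM.

25 Adar I 5733 AM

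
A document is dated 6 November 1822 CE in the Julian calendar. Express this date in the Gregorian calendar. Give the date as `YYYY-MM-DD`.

For dates in this range the Gregorian date is 12 days ahead of the Julian.
6 November 1822 Julian + 12 days → 18 November 1822 Gregorian.

1822-11-18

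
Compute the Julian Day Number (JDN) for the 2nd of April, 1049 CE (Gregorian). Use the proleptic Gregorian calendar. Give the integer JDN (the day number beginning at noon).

2104291

JDN 2400001 is 17 November 1858 CE (Gregorian), MJD 0; the target day is −295710 days from there, so JDN = 2104291.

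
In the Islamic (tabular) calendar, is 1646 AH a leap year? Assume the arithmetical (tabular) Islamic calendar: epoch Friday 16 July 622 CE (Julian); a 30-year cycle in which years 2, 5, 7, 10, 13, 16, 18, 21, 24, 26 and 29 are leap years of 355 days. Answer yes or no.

yes

Year 1646 AH is year 26 of its 30-year cycle; leap positions are 2, 5, 7, 10, 13, 16, 18, 21, 24, 26, 29, so it is a leap year (355 days).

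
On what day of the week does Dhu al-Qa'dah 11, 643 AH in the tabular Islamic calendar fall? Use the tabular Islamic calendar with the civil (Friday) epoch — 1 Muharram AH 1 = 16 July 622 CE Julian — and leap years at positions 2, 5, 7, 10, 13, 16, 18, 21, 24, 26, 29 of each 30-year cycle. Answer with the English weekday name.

Equivalently 6 April 1246 Gregorian, JDN 2176248.
Since JDN mod 7 = 4 (0 = Monday), the day is Friday.

Friday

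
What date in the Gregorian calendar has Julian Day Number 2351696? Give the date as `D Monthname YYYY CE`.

Counting from JDN 2299161 = 15 Oct 1582 gives an offset of 52535 days.

16 August 1726 CE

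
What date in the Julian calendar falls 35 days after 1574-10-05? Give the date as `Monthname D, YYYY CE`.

Counting 35 days forward from JDN 2296239 reaches JDN 2296274, which is November 9, 1574 CE.

November 9, 1574 CE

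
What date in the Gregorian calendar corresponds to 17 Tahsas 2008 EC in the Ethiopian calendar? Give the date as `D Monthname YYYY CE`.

Both dates share Julian Day Number 2457384; in the Gregorian calendar that is 27 December 2015 CE.

27 December 2015 CE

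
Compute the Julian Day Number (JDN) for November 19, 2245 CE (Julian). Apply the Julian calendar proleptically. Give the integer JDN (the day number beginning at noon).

2541367

Equivalently 4 December 2245 (Gregorian).
JDN 2299161 is 15 October 1582 CE (Gregorian); the target day is +242206 days from there, so JDN = 2541367.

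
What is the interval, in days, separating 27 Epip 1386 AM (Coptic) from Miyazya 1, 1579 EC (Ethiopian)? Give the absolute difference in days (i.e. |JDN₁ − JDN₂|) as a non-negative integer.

30432

JDN of the first date = 2331227.
JDN of the second date = 2300795.
|2300795 − 2331227| = 30432.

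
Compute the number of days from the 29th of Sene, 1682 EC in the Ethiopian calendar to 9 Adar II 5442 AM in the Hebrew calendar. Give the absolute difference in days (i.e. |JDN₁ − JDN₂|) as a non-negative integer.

First date → JDN 2338504; second date → JDN 2335476.
The interval is |2338504 − 2335476| = 3028 days.

3028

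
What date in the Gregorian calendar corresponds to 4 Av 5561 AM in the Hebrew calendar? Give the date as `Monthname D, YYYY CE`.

July 14, 1801 CE

Both dates share Julian Day Number 2379056; in the Gregorian calendar that is 14 July 1801 CE.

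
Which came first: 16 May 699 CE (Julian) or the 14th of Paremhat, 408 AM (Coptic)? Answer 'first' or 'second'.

First date → JDN 1976503; second date → JDN 1973880.
JDN 1973880 < JDN 1976503, so the second date is earlier.

second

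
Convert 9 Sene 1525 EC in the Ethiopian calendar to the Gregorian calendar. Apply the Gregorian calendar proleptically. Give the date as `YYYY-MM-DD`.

Julian Day Number of the source date = 2281140.
Converting JDN 2281140 to the Gregorian calendar gives 13 June 1533 CE.

1533-06-13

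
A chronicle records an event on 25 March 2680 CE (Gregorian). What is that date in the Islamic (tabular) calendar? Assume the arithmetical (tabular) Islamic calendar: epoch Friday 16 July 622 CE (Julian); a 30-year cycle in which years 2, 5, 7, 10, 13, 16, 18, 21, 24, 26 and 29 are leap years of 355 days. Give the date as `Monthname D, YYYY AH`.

Dhu al-Qa'dah 3, 2121 AH

Julian Day Number of the source date = 2699994.
Converting JDN 2699994 to the tabular Islamic calendar gives 3 Dhu al-Qa'dah 2121 AH.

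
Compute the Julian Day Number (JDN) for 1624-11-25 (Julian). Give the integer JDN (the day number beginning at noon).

2314553

Equivalently 5 December 1624 (Gregorian).
JDN 2451545 is 1 January 2000 CE (Gregorian); the target day is −136992 days from there, so JDN = 2314553.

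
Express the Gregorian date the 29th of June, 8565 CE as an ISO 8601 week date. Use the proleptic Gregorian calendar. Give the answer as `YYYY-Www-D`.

8565-W26-6

The weekday is Saturday (ISO weekday 6).
That Saturday belongs to ISO week 26 of ISO year 8565.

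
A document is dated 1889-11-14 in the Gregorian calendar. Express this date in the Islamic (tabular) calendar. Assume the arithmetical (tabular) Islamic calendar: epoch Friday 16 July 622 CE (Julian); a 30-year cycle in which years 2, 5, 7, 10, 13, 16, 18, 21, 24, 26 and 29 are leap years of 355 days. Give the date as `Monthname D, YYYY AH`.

Rabi' al-Awwal 20, 1307 AH

Julian Day Number of the source date = 2411321.
Converting JDN 2411321 to the tabular Islamic calendar gives 20 Rabi' al-Awwal 1307 AH.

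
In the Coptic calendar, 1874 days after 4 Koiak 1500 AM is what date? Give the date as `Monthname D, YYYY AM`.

The starting date is JDN 2372633; 2372633 + 1874 = 2374507.
JDN 2374507 corresponds to Tobi 22, 1505 AM.

Tobi 22, 1505 AM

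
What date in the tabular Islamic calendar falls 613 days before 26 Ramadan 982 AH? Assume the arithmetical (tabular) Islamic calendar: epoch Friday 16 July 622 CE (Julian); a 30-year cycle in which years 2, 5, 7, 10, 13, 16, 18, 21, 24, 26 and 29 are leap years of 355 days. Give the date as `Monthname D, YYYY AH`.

Muharram 4, 981 AH

JDN of 26 Ramadan 982 AH = 2296335.
2296335 − 613 = 2295722.
JDN 2295722 in the tabular Islamic calendar is Muharram 4, 981 AH.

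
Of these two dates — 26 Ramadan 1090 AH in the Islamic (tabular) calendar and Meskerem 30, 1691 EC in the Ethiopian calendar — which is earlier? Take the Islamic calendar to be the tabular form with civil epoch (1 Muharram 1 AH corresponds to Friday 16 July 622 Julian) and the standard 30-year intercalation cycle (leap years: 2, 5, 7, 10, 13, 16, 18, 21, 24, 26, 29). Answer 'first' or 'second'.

First date → JDN 2334606; second date → JDN 2341522.
JDN 2334606 < JDN 2341522, so the first date is earlier.

first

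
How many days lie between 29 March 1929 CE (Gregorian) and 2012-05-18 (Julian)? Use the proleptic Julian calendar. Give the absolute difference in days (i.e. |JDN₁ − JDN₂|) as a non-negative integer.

First date → JDN 2425700; second date → JDN 2456079.
The interval is |2425700 − 2456079| = 30379 days.

30379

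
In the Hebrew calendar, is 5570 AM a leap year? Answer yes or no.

Hebrew year 5570 is year 3 of its 19-year Metonic cycle; leap years are at positions 3, 6, 8, 11, 14, 17, 19, so it is a leap year (13 months).

yes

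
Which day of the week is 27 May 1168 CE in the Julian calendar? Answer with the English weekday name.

This is JDN 2147817 (3 June 1168 Gregorian).
Since JDN mod 7 = 0 (0 = Monday), the day is Monday.

Monday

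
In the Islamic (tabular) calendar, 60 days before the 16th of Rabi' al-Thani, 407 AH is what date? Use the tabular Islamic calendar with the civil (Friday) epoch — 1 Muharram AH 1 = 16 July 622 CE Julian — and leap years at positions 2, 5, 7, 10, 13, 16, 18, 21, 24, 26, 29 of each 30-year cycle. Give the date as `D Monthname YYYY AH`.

The starting date is JDN 2092417; 2092417 − 60 = 2092357.
JDN 2092357 corresponds to 15 Safar 407 AH.

15 Safar 407 AH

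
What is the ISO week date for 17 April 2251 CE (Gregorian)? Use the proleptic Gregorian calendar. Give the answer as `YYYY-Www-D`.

2251-W16-4

The weekday is Thursday (ISO weekday 4).
That Thursday belongs to ISO week 16 of ISO year 2251.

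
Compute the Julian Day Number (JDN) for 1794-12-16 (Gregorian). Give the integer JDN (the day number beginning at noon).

JDN 2400001 is 17 November 1858 CE (Gregorian), MJD 0; the target day is −23346 days from there, so JDN = 2376655.

2376655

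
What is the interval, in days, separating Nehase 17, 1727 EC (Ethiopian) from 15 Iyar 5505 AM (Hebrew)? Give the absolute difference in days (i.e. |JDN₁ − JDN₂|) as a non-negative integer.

3557

First date → JDN 2354988; second date → JDN 2358545.
The interval is |2354988 − 2358545| = 3557 days.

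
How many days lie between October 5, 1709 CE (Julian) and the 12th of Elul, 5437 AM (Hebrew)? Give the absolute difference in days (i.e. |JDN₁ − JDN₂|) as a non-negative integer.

First date → JDN 2345548; second date → JDN 2333824.
The interval is |2345548 − 2333824| = 11724 days.

11724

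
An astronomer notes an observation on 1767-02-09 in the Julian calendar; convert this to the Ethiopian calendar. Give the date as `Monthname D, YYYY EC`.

Yekatit 15, 1759 EC

Julian Day Number of the source date = 2366494.
Converting JDN 2366494 to the Ethiopian calendar gives 15 Yekatit 1759 EC.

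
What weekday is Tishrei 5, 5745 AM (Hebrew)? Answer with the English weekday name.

In the Gregorian calendar this is 1 October 1984 (JDN 2445975).
Since JDN mod 7 = 0 (0 = Monday), the day is Monday.

Monday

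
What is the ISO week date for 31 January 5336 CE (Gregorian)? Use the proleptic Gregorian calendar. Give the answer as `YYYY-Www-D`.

5336-W05-2

The weekday is Tuesday (ISO weekday 2).
That Tuesday belongs to ISO week 5 of ISO year 5336.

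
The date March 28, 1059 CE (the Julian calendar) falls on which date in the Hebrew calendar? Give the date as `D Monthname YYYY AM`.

11 Nisan 4819 AM

The source date corresponds to 3 April 1059 in the proleptic Gregorian calendar (JDN 2107944).
That day falls on 11 Nisan 4819 AM in the Hebrew calendar.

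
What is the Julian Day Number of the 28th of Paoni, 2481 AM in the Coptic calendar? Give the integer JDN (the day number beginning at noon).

In the Gregorian calendar the same day is 11 July 2765.
JDN 2451545 is 1 January 2000 CE (Gregorian); the target day is +279602 days from there, so JDN = 2731147.

2731147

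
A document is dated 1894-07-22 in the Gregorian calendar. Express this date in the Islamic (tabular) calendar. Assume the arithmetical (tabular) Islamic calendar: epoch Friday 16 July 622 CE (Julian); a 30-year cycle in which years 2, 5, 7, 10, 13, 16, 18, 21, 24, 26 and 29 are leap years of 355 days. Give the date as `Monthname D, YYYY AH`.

Both dates share Julian Day Number 2413032; in the tabular Islamic calendar that is 18 Muharram 1312 AH.

Muharram 18, 1312 AH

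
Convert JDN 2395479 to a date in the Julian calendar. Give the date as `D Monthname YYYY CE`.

The Gregorian equivalent of JDN 2395479 is 1 July 1846.
In the Julian calendar that day is 19 June 1846 CE.

19 June 1846 CE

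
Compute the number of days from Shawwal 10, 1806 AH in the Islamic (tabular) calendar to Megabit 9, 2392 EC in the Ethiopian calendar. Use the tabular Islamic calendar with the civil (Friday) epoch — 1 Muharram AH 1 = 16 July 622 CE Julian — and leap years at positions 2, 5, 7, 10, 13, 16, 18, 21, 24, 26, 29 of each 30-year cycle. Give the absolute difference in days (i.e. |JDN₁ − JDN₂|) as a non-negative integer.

9375

JDN of the first date = 2588347.
JDN of the second date = 2597722.
|2597722 − 2588347| = 9375.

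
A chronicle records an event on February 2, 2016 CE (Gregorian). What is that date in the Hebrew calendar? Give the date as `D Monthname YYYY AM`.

Julian Day Number of the source date = 2457421.
Converting JDN 2457421 to the Hebrew calendar gives 23 Shevat 5776 AM.

23 Shevat 5776 AM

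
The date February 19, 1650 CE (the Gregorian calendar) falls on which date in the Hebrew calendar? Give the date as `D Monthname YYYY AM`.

18 Adar I 5410 AM

Julian Day Number of the source date = 2323760.
Converting JDN 2323760 to the Hebrew calendar gives 18 Adar I 5410 AM.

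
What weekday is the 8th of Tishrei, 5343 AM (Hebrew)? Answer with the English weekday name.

Monday

This is JDN 2299150 (4 October 1582 Gregorian).
JDN 2299150 mod 7 = 0, and JDN 0 was a Monday, so this is a Monday.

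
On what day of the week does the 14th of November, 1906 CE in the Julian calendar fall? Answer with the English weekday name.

Tuesday

Equivalently 27 November 1906 Gregorian, JDN 2417542.
2417542 ≡ 1 (mod 7); counting from Monday = 0 gives Tuesday.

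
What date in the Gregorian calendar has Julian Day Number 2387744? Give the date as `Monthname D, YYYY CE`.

JDN 2451545 is 1 Jan 2000; 2387744 is −63801 days from there.

April 27, 1825 CE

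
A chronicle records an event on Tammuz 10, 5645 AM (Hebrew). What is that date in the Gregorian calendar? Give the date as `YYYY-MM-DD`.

1885-06-23

Julian Day Number of the source date = 2409716.
Converting JDN 2409716 to the Gregorian calendar gives 23 June 1885 CE.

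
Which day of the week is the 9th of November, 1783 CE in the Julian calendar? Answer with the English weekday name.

In the Gregorian calendar this is 20 November 1783 (JDN 2372611).
Since JDN mod 7 = 3 (0 = Monday), the day is Thursday.

Thursday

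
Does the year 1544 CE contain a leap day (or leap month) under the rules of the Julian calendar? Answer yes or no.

yes

1544 mod 4 = 0, so it is a leap year in the Julian calendar.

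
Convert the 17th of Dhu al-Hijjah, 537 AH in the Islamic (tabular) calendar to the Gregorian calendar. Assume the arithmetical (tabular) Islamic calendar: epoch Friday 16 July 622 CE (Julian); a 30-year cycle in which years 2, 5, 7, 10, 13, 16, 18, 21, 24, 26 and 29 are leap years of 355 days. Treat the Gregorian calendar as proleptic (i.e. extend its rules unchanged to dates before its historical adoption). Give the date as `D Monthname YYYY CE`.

10 July 1143 CE

Both dates share Julian Day Number 2138722; in the Gregorian calendar that is 10 July 1143 CE.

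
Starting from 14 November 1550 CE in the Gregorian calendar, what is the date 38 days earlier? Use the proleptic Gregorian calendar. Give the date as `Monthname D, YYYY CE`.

Counting 38 days back from JDN 2287503 reaches JDN 2287465, which is October 7, 1550 CE.

October 7, 1550 CE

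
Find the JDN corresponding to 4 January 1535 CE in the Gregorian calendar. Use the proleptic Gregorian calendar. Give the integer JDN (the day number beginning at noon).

JDN 2451545 is 1 January 2000 CE (Gregorian); the target day is −169835 days from there, so JDN = 2281710.

2281710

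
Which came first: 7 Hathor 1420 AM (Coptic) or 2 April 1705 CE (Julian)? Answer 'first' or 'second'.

First date → JDN 2343386; second date → JDN 2343901.
JDN 2343386 < JDN 2343901, so the first date is earlier.

first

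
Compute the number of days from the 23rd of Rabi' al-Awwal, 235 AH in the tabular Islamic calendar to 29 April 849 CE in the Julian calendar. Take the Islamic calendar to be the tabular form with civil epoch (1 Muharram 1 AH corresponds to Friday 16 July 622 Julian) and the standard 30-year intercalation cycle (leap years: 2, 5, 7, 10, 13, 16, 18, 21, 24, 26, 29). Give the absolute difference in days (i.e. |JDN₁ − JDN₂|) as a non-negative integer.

169

JDN of the first date = 2031443.
JDN of the second date = 2031274.
|2031274 − 2031443| = 169.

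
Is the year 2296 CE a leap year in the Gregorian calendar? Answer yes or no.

2296 is divisible by 4 and not by 100, so it is a leap year.

yes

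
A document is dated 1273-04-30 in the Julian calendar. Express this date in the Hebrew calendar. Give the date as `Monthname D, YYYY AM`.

The source date corresponds to 7 May 1273 in the proleptic Gregorian calendar (JDN 2186141).
That day falls on 11 Iyar 5033 AM in the Hebrew calendar.

Iyar 11, 5033 AM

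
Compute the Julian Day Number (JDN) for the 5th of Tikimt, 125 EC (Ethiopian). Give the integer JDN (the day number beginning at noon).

1769546

Equivalently 1 October 132 (proleptic Gregorian).
JDN 2299161 is 15 October 1582 CE (Gregorian); the target day is −529615 days from there, so JDN = 1769546.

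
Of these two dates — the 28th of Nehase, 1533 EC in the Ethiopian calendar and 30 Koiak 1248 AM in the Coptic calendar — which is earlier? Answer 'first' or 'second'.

second

The two dates have Julian Day Numbers 2284141 and 2280616 respectively.
Since 2280616 < 2284141, the second date comes first.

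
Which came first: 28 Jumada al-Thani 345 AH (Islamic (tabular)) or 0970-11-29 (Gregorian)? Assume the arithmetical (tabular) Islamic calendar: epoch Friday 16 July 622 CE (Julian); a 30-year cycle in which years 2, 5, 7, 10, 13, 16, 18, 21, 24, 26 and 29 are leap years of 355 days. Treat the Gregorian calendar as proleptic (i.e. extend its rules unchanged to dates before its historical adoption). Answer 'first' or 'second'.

first

Converting both to JDN: 2070517 vs 2075678; the smaller is the first.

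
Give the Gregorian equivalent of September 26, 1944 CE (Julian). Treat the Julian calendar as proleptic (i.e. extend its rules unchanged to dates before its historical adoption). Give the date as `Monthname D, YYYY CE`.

October 9, 1944 CE

For dates in this range the Gregorian date is 13 days ahead of the Julian.
26 September 1944 Julian + 13 days → 9 October 1944 Gregorian.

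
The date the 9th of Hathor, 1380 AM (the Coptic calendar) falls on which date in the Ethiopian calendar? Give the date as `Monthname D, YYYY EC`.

The source date corresponds to 16 November 1663 in the Gregorian calendar (JDN 2328778).
That day falls on 9 Hidar 1656 EC in the Ethiopian calendar.

Hidar 9, 1656 EC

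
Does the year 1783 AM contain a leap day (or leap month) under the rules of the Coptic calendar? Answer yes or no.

1783 mod 4 = 3; in the Coptic calendar a year is leap when year mod 4 = 3, so it is a leap year.

yes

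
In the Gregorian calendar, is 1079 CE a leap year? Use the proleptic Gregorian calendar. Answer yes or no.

1079 is not divisible by 4, so it is a common year.

no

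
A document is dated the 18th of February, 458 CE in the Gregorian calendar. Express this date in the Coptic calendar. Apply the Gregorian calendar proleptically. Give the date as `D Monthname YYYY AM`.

Both dates share Julian Day Number 1888390; in the Coptic calendar that is 23 Meshir 174 AM.

23 Meshir 174 AM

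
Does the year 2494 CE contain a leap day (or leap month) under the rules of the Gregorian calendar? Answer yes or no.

2494 is not divisible by 4, so it is a common year.

no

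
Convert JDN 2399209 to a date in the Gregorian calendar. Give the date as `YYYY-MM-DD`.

JDN 2451545 is 1 Jan 2000; 2399209 is −52336 days from there.

1856-09-16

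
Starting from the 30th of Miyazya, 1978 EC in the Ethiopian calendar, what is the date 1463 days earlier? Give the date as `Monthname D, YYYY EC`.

Counting 1463 days back from JDN 2446559 reaches JDN 2445096, which is Miyazya 28, 1974 EC.

Miyazya 28, 1974 EC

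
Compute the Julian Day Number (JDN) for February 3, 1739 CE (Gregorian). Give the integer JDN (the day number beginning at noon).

JDN 2299161 is 15 October 1582 CE (Gregorian); the target day is +57089 days from there, so JDN = 2356250.

2356250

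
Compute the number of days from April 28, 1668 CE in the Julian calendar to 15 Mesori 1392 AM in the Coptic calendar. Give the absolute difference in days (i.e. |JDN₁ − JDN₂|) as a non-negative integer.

First date → JDN 2330413; second date → JDN 2333437.
The interval is |2330413 − 2333437| = 3024 days.

3024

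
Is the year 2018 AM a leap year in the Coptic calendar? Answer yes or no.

2018 mod 4 = 2; in the Coptic calendar a year is leap when year mod 4 = 3, so it is a common year.

no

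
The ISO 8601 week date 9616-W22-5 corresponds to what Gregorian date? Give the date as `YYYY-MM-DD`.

9616-06-03

ISO week 1 of 9616 is the week containing the first Thursday of 9616.
Week 22, day 5 (Friday) lands on 9616-06-03.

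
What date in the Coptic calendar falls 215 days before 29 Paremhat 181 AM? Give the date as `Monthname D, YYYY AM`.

Mesori 29, 180 AM

JDN of 29 Paremhat 181 AM = 1890983.
1890983 − 215 = 1890768.
JDN 1890768 in the Coptic calendar is Mesori 29, 180 AM.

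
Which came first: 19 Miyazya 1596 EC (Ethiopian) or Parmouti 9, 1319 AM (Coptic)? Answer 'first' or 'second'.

second

The two dates have Julian Day Numbers 2307023 and 2306647 respectively.
Since 2306647 < 2307023, the second date comes first.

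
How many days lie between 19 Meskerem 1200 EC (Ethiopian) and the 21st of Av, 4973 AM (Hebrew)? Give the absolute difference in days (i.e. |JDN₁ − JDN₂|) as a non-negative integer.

2153

First date → JDN 2162174; second date → JDN 2164327.
The interval is |2162174 − 2164327| = 2153 days.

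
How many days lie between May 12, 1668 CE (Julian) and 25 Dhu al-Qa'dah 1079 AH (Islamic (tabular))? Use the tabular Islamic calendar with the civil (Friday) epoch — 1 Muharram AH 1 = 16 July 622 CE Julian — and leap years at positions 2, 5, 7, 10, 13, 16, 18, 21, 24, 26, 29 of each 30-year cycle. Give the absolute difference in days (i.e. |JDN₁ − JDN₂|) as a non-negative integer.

JDN of the first date = 2330427.
JDN of the second date = 2330766.
|2330766 − 2330427| = 339.

339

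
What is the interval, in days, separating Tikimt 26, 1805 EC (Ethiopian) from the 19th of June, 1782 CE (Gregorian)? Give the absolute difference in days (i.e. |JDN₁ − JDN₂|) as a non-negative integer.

11095

First date → JDN 2383187; second date → JDN 2372092.
The interval is |2383187 − 2372092| = 11095 days.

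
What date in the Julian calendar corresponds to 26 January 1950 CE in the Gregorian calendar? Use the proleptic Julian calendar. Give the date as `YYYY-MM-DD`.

For dates in this range the Gregorian date is 13 days ahead of the Julian.
26 January 1950 Gregorian − 13 days → 13 January 1950 Julian.

1950-01-13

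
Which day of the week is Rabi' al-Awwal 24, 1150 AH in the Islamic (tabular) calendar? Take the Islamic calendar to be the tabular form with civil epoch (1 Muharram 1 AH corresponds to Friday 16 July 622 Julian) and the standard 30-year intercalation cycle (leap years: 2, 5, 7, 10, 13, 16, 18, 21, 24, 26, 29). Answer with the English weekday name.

In the Gregorian calendar this is 22 July 1737 (JDN 2355689).
Since JDN mod 7 = 0 (0 = Monday), the day is Monday.

Monday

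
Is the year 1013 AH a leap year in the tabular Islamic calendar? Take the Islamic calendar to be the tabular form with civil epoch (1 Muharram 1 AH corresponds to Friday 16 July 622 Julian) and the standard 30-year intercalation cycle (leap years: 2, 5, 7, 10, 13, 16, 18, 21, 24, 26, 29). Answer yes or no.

Year 1013 AH is year 23 of its 30-year cycle; leap positions are 2, 5, 7, 10, 13, 16, 18, 21, 24, 26, 29, so it is a common year (354 days).

no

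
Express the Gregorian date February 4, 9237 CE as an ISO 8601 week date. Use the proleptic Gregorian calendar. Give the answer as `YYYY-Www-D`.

The weekday is Wednesday (ISO weekday 3).
That Wednesday belongs to ISO week 6 of ISO year 9237.

9237-W06-3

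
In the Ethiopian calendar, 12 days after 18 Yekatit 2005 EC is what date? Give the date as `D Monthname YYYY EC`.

30 Yekatit 2005 EC

JDN of 18 Yekatit 2005 EC = 2456349.
2456349 + 12 = 2456361.
JDN 2456361 in the Ethiopian calendar is 30 Yekatit 2005 EC.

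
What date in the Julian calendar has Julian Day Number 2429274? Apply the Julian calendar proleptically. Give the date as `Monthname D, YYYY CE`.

JDN 2429274 is 10 January 1939 in the Gregorian calendar.
In the Julian calendar that day is December 28, 1938 CE.

December 28, 1938 CE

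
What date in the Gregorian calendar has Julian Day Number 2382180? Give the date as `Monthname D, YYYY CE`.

February 1, 1810 CE

Counting from JDN 2299161 = 15 Oct 1582 gives an offset of 83019 days.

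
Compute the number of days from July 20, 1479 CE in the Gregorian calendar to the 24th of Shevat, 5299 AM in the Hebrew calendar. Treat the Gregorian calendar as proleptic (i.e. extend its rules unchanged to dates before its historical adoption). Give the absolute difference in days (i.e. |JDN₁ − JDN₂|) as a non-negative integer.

First date → JDN 2261454; second date → JDN 2283190.
The interval is |2261454 − 2283190| = 21736 days.

21736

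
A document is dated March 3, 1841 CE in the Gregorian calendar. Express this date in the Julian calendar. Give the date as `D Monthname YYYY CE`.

19 February 1841 CE

The Julian–Gregorian offset here is 12 days (Julian trailing).
3 March 1841 Gregorian − 12 days → 19 February 1841 Julian.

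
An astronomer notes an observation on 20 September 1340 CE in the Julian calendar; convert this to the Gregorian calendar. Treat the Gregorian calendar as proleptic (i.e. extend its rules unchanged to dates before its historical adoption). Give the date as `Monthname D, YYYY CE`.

At this point the Julian calendar is 8 days behind the Gregorian.
20 September 1340 Julian + 8 days → 28 September 1340 Gregorian.

September 28, 1340 CE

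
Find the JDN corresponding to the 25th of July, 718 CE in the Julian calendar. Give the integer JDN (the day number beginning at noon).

In the proleptic Gregorian calendar the same day is 29 July 718.
JDN 2451545 is 1 January 2000 CE (Gregorian); the target day is −468032 days from there, so JDN = 1983513.

1983513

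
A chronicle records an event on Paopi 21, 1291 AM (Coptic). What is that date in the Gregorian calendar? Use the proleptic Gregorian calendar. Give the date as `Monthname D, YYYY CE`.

Julian Day Number of the source date = 2296252.
Converting JDN 2296252 to the Gregorian calendar gives 28 October 1574 CE.

October 28, 1574 CE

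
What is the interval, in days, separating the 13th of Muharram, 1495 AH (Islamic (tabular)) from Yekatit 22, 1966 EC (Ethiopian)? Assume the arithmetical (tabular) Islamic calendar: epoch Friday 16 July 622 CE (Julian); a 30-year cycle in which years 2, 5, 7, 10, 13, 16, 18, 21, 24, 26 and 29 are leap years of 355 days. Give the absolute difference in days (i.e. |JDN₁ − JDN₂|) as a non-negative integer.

35768

First date → JDN 2477876; second date → JDN 2442108.
The interval is |2477876 − 2442108| = 35768 days.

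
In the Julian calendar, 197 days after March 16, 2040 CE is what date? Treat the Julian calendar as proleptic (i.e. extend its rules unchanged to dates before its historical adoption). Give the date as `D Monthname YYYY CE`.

29 September 2040 CE

JDN of March 16, 2040 CE = 2466243.
2466243 + 197 = 2466440.
JDN 2466440 in the Julian calendar is 29 September 2040 CE.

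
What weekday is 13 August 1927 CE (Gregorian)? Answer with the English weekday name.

JDN 2425106 mod 7 = 5, and JDN 0 was a Monday, so this is a Saturday.

Saturday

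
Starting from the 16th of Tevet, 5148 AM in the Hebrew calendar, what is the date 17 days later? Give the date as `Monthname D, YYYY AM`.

Shevat 4, 5148 AM

Counting 17 days forward from JDN 2228021 reaches JDN 2228038, which is Shevat 4, 5148 AM.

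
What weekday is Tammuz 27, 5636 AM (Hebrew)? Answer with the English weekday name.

Wednesday

Equivalently 19 July 1876 Gregorian, JDN 2406455.
Since JDN mod 7 = 2 (0 = Monday), the day is Wednesday.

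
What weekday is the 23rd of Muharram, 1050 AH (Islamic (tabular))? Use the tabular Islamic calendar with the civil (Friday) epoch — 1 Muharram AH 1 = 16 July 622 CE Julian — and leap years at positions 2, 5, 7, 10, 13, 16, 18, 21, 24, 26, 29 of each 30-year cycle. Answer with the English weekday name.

Tuesday

Equivalently 15 May 1640 Gregorian, JDN 2320193.
JDN 2320193 mod 7 = 1, and JDN 0 was a Monday, so this is a Tuesday.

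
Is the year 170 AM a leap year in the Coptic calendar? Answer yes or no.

no

170 mod 4 = 2; in the Coptic calendar a year is leap when year mod 4 = 3, so it is a common year.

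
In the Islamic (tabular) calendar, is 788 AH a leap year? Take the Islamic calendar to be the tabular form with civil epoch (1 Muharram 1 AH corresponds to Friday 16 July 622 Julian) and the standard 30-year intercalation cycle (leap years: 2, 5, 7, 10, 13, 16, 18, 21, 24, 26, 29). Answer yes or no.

Year 788 AH is year 8 of its 30-year cycle; leap positions are 2, 5, 7, 10, 13, 16, 18, 21, 24, 26, 29, so it is a common year (354 days).

no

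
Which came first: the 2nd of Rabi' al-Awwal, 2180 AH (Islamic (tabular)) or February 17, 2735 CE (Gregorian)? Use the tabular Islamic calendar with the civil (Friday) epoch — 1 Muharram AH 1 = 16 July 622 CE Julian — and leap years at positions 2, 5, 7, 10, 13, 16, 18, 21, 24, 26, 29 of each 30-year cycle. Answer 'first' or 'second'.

second

Converting both to JDN: 2720665 vs 2720045; the smaller is the second.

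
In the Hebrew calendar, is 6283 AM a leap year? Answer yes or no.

no

Hebrew year 6283 is year 13 of its 19-year Metonic cycle; leap years are at positions 3, 6, 8, 11, 14, 17, 19, so it is a common year (12 months).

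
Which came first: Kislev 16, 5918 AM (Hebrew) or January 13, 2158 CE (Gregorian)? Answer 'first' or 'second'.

first

The two dates have Julian Day Numbers 2509239 and 2509266 respectively.
Since 2509239 < 2509266, the first date comes first.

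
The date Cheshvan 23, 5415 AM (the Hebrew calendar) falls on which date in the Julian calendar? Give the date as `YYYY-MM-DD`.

Julian Day Number of the source date = 2325478.
Converting JDN 2325478 to the Julian calendar gives 24 October 1654 CE.

1654-10-24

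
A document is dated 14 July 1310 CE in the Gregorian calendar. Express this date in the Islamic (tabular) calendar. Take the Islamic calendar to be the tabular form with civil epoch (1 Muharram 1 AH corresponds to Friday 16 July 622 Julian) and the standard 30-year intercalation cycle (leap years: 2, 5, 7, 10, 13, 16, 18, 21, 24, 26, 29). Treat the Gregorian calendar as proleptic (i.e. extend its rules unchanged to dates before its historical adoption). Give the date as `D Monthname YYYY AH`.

7 Safar 710 AH

Both dates share Julian Day Number 2199722; in the tabular Islamic calendar that is 7 Safar 710 AH.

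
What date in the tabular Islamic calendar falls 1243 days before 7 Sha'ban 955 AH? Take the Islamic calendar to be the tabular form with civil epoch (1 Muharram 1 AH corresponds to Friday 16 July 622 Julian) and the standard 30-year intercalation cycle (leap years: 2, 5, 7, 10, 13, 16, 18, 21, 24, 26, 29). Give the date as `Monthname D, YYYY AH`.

JDN of 7 Sha'ban 955 AH = 2286719.
2286719 − 1243 = 2285476.
JDN 2285476 in the tabular Islamic calendar is Safar 4, 952 AH.

Safar 4, 952 AH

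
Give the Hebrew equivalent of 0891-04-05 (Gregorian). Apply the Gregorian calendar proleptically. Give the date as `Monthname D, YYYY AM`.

Both dates share Julian Day Number 2046586; in the Hebrew calendar that is 17 Nisan 4651 AM.

Nisan 17, 4651 AM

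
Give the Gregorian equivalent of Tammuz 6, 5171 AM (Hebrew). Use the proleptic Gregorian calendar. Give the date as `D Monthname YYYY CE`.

7 July 1411 CE

Julian Day Number of the source date = 2236604.
Converting JDN 2236604 to the Gregorian calendar gives 7 July 1411 CE.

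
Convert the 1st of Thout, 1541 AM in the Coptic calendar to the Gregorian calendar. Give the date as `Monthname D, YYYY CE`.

September 10, 1824 CE

Both dates share Julian Day Number 2387515; in the Gregorian calendar that is 10 September 1824 CE.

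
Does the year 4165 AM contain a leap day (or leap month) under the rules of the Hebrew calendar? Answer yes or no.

no

Hebrew year 4165 is year 4 of its 19-year Metonic cycle; leap years are at positions 3, 6, 8, 11, 14, 17, 19, so it is a common year (12 months).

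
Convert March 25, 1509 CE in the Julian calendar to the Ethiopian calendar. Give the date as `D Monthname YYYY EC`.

29 Megabit 1501 EC

Julian Day Number of the source date = 2272304.
Converting JDN 2272304 to the Ethiopian calendar gives 29 Megabit 1501 EC.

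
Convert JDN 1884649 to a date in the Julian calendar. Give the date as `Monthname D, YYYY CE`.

JDN 1884649 is 22 November 447 in the proleptic Gregorian calendar.
In the Julian calendar that day is November 21, 447 CE.

November 21, 447 CE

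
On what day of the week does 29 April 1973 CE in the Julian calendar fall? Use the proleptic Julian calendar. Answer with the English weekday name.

Saturday

In the Gregorian calendar this is 12 May 1973 (JDN 2441815).
Since JDN mod 7 = 5 (0 = Monday), the day is Saturday.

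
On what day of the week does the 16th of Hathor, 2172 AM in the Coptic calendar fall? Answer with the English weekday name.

Monday

In the Gregorian calendar this is 29 November 2455 (JDN 2618063).
Since JDN mod 7 = 0 (0 = Monday), the day is Monday.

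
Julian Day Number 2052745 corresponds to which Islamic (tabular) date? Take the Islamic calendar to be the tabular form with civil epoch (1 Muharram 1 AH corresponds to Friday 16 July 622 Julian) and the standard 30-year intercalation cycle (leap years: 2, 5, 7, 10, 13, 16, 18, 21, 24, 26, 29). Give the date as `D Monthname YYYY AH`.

The proleptic Gregorian equivalent of JDN 2052745 is 15 February 908.
In the tabular Islamic calendar that day is 4 Jumada al-Awwal 295 AH.

4 Jumada al-Awwal 295 AH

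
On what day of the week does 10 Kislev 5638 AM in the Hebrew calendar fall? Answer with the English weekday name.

Friday

In the Gregorian calendar this is 16 November 1877 (JDN 2406940).
JDN 2406940 mod 7 = 4, and JDN 0 was a Monday, so this is a Friday.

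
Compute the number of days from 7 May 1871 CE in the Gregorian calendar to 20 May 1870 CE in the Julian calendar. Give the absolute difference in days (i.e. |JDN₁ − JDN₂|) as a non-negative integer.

First date → JDN 2404555; second date → JDN 2404215.
The interval is |2404555 − 2404215| = 340 days.

340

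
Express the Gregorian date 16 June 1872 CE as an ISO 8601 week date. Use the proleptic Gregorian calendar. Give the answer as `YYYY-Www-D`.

1872-W24-7

The weekday is Sunday (ISO weekday 7).
That Sunday belongs to ISO week 24 of ISO year 1872.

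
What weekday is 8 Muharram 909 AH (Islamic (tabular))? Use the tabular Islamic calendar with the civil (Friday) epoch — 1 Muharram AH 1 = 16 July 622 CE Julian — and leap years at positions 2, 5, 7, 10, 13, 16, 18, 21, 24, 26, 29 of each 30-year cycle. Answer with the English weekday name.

Monday

Equivalently 13 July 1503 Gregorian, JDN 2270212.
JDN 2270212 mod 7 = 0, and JDN 0 was a Monday, so this is a Monday.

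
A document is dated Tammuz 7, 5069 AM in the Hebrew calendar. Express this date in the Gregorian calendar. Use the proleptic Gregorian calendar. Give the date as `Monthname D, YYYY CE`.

Both dates share Julian Day Number 2199337; in the Gregorian calendar that is 24 June 1309 CE.

June 24, 1309 CE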